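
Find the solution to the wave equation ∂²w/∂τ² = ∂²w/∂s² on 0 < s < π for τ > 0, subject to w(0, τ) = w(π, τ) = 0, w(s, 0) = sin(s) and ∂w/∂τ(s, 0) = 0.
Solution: Using separation of variables w = X(s)T(τ):
Eigenfunctions: sin(ns), n = 1, 2, 3, ...
General solution: w(s, τ) = Σ [A_n cos(n τ) + B_n sin(n τ)] sin(ns)
From w(s,0) = sin(s): A_1=1. From w_τ(s,0) = 0: all B_n = 0.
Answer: w(s, τ) = sin(s)cos(τ)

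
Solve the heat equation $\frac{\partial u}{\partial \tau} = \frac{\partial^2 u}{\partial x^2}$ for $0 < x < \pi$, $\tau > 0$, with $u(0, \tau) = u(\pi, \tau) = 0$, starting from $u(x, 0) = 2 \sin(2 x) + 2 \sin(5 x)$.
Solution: Separating variables: $u = \sum c_n e^{-n^2\tau} \sin(nx)$. From $u(x,0) = 2 \sin(2 x) + 2 \sin(5 x)$: $c_2=2, c_5=2$.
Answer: $u(x, \tau) = 2 e^{-4 \tau} \sin(2 x) + 2 e^{-25 \tau} \sin(5 x)$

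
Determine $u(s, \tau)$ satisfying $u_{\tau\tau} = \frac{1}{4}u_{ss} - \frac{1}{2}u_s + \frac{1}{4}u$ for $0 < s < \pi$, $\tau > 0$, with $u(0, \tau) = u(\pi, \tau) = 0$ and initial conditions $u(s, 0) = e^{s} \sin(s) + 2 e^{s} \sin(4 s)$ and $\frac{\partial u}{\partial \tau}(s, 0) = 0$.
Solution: Substitute $u = e^{s}w$.
Then $u_s = e^{s}(w_s + w)$, $u_{ss} = e^{s}(w_{ss} + 2w_s + w)$, $u_{\tau\tau} = e^{s}w_{\tau\tau}$; substituting and dividing by $e^{s}$, the lower-order terms cancel: $w_{\tau\tau} = \frac{1}{4}w_{ss}$ (standard wave equation).
Data for $w$: $w(s,0) = e^{-s}u(s,0) = \sin(s) + 2 \sin(4 s)$; $w_{\tau}(s,0) = e^{-s}u_{\tau}(s,0) = 0$. The boundary conditions carry over: $w(0,\tau) = w(\pi,\tau) = 0$.
Separating variables: $w = \sum [A_n \cos(\omega_n \tau) + B_n \sin(\omega_n \tau)] \sin(ns)$, $\omega_n = n/2$. From ICs: $A_1=1, A_4=2$.
So $w(s,\tau) = \sin(s) \cos(\tau/2) + 2 \sin(4 s) \cos(2 \tau)$, and $u(s,\tau) = e^{s}w(s,\tau)$.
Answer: $u(s, \tau) = e^{s} \sin(s) \cos(\tau/2) + 2 e^{s} \sin(4 s) \cos(2 \tau)$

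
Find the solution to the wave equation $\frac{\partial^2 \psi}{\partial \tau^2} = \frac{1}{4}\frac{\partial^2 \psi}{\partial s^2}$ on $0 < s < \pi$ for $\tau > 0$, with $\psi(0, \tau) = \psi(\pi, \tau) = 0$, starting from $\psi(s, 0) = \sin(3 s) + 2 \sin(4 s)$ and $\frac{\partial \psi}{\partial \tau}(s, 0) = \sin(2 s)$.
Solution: Separating variables: $\psi = \sum [A_n \cos(\omega_n \tau) + B_n \sin(\omega_n \tau)] \sin(ns)$, $\omega_n = n/2$. From ICs ($B_n$ = velocity coefficient / $\omega_n$): $A_3=1, A_4=2, B_2=1$.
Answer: $\psi(s, \tau) = \sin(\tau) \sin(2 s) + \sin(3 s) \cos(3 \tau/2) + 2 \sin(4 s) \cos(2 \tau)$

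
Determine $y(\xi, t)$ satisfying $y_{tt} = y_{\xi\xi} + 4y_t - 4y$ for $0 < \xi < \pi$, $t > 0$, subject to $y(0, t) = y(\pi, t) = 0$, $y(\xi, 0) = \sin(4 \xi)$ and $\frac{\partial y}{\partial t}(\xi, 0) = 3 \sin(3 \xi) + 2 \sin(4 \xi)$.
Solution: Substitute $y = e^{2t}u$.
Then $y_t = e^{2t}(u_t + 2u)$, $y_{tt} = e^{2t}(u_{tt} + 4u_t + 4u)$, $y_{\xi\xi} = e^{2t}u_{\xi\xi}$; substituting and dividing by $e^{2t}$, the lower-order terms cancel: $u_{tt} = u_{\xi\xi}$ (standard wave equation).
Data for $u$: $u(\xi,0) = y(\xi,0) = \sin(4 \xi)$; $u_t(\xi,0) = y_t(\xi,0) - 2y(\xi,0) = 3 \sin(3 \xi)$. The boundary conditions carry over: $u(0,t) = u(\pi,t) = 0$.
Separating variables: $u = \sum [A_n \cos(\omega_n t) + B_n \sin(\omega_n t)] \sin(n\xi)$, $\omega_n = n$. From ICs ($B_n$ = velocity coefficient / $\omega_n$): $A_4=1, B_3=1$.
So $u(\xi,t) = \sin(3 t) \sin(3 \xi) + \sin(4 \xi) \cos(4 t)$, and $y(\xi,t) = e^{2t}u(\xi,t)$.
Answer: $y(\xi, t) = e^{2 t} \sin(3 \xi) \sin(3 t) + e^{2 t} \sin(4 \xi) \cos(4 t)$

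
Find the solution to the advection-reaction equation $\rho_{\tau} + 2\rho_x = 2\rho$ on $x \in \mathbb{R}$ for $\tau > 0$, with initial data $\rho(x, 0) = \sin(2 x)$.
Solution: Substitute $\rho = e^{2\tau}u$, i.e. $u = e^{-2\tau}\rho$.
By the product rule, $\rho_{\tau} = e^{2\tau}(u_{\tau} + 2u)$, $\rho_x = e^{2\tau}u_x$.
Substituting into the PDE and dividing by $e^{2\tau}$: $u_{\tau} + 2u + 2u_x = 2u$.
The lower-order terms cancel, leaving the standard advection equation $u_{\tau} + 2u_x = 0$.
Initial data for $u$: $u(x,0) = \rho(x,0) = \sin(2 x)$.
Solve for $u$:
  By method of characteristics (waves move right with speed 2):
  Along characteristics $x - 2\tau =$ const, $u$ is constant, so $u(x,\tau) = f(x - 2\tau)$ with $f = u( \cdot , 0)$.
Hence $u(x,\tau) = \sin(2 x - 4 \tau)$.
Transform back: $\rho(x,\tau) = e^{2\tau}u(x,\tau)$.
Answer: $\rho(x, \tau) = - e^{2 \tau} \sin(4 \tau - 2 x)$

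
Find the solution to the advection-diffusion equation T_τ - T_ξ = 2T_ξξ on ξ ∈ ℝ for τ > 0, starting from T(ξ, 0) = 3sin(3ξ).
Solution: Moving frame: η = ξ + τ, σ = τ, T = u(η,σ), so T_τ = u_σ + u_η and T_ξξ = u_ηη.
Hence T_τ - T_ξ = u_σ and the PDE becomes the heat equation u_σ = 2u_ηη on η ∈ ℝ.
Initial data: u(η,0) = T(η,0) = 3sin(3η). Each mode sin(nη) decays as exp(-2n²σ) on ℝ, so u(η,σ) = Σ c_n exp(-2n²σ) sin(nη) with c_3=3: u(η,σ) = 3exp(-18σ)sin(3η).
Substituting back: T(ξ,τ) = u(ξ + τ, τ).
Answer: T(ξ, τ) = 3exp(-18τ)sin(3ξ + 3τ)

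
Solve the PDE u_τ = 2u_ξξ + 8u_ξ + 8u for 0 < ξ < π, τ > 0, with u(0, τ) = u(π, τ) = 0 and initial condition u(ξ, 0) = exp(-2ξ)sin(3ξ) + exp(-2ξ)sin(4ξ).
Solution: Substitute u = exp(-2ξ)w, i.e. w = exp(2ξ)u.
By the product rule, u_ξ = exp(-2ξ)(w_ξ - 2w), u_ξξ = exp(-2ξ)(w_ξξ - 4w_ξ + 4w), u_τ = exp(-2ξ)w_τ.
Substituting into the PDE and dividing by exp(-2ξ): w_τ = 2(w_ξξ - 4w_ξ + 4w) + 8(w_ξ - 2w) + 8w.
The lower-order terms cancel, leaving the standard heat equation w_τ = 2w_ξξ.
Initial data for w: w(ξ,0) = exp(2ξ)u(ξ,0) = sin(3ξ) + sin(4ξ). The boundary conditions carry over: w(0,τ) = w(π,τ) = 0.
Solve for w:
  Using separation of variables w = X(ξ)T(τ):
  Eigenfunctions: sin(nξ), n = 1, 2, 3, ...
  General solution: w(ξ, τ) = Σ c_n sin(nξ) exp(-2n² τ)
  Matching w(ξ,0) = sin(3ξ) + sin(4ξ) term by term: c_3=1, c_4=1.
Hence w(ξ,τ) = exp(-18τ)sin(3ξ) + exp(-32τ)sin(4ξ).
Transform back: u(ξ,τ) = exp(-2ξ)w(ξ,τ).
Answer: u(ξ, τ) = exp(-2ξ)exp(-18τ)sin(3ξ) + exp(-2ξ)exp(-32τ)sin(4ξ)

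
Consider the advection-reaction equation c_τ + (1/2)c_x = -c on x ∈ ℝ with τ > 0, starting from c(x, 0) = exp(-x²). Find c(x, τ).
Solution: Substitute c = exp(-τ)u.
Then c_τ = exp(-τ)(u_τ - u), c_x = exp(-τ)u_x; substituting and dividing by exp(-τ), the lower-order terms cancel: u_τ + (1/2)u_x = 0 (standard advection equation).
Data for u: u(x,0) = c(x,0) = exp(-x²).
By characteristics (dx/dτ = 1/2), u(x,τ) = f(x - (1/2)τ) with f = u(·, 0).
So u(x,τ) = exp(-(x - τ/2)²), and c(x,τ) = exp(-τ)u(x,τ).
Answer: c(x, τ) = exp(-τ)exp(-(x - τ/2)²)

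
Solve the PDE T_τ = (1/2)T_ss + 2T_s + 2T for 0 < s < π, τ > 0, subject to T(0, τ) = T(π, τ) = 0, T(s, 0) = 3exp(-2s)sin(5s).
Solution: Substitute T = exp(-2s)u, i.e. u = exp(2s)T.
By the product rule, T_s = exp(-2s)(u_s - 2u), T_ss = exp(-2s)(u_ss - 4u_s + 4u), T_τ = exp(-2s)u_τ.
Substituting into the PDE and dividing by exp(-2s): u_τ = (1/2)(u_ss - 4u_s + 4u) + 2(u_s - 2u) + 2u.
The lower-order terms cancel, leaving the standard heat equation u_τ = (1/2)u_ss.
Initial data for u: u(s,0) = exp(2s)T(s,0) = 3sin(5s). The boundary conditions carry over: u(0,τ) = u(π,τ) = 0.
Solve for u:
  Using separation of variables u = X(s)G(τ):
  Eigenfunctions: sin(ns), n = 1, 2, 3, ...
  General solution: u(s, τ) = Σ c_n sin(ns) exp(-n² τ/2)
  Matching u(s,0) = 3sin(5s) term by term: c_5=3.
Hence u(s,τ) = 3exp(-25τ/2)sin(5s).
Transform back: T(s,τ) = exp(-2s)u(s,τ).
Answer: T(s, τ) = 3exp(-2s)exp(-25τ/2)sin(5s)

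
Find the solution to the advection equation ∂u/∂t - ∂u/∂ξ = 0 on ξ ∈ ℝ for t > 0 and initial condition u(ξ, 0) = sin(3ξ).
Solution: By method of characteristics (waves move left with speed 1):
Along characteristics ξ + t = const, u is constant, so u(ξ,t) = f(ξ + t) with f = u(·, 0).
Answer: u(ξ, t) = sin(3t + 3ξ)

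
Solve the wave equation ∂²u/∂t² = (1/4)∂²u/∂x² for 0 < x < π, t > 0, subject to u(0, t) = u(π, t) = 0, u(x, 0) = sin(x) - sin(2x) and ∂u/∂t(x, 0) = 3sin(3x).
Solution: Using separation of variables u = X(x)T(t):
Eigenfunctions: sin(nx), n = 1, 2, 3, ...
General solution: u(x, t) = Σ [A_n cos(n t/2) + B_n sin(n t/2)] sin(nx)
From u(x,0) = sin(x) - sin(2x): A_1=1, A_2=-1. From u_t(x,0) = 3sin(3x), using u_t(x,0) = Σ ω_n B_n sin(nx) with ω_n = n/2: B_3 = 3/(3/2) = 2.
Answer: u(x, t) = 2sin(3t/2)sin(3x) + sin(x)cos(t/2) - sin(2x)cos(t)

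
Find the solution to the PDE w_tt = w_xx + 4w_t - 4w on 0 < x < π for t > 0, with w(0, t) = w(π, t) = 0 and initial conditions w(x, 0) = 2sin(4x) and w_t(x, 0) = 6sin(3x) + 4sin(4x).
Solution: Substitute w = exp(2t)u, i.e. u = exp(-2t)w.
By the product rule, w_t = exp(2t)(u_t + 2u), w_tt = exp(2t)(u_tt + 4u_t + 4u), w_xx = exp(2t)u_xx.
Substituting into the PDE and dividing by exp(2t): u_tt + 4u_t + 4u = u_xx + 4(u_t + 2u) - 4u.
The lower-order terms cancel, leaving the standard wave equation u_tt = u_xx.
Initial data for u: u(x,0) = w(x,0) = 2sin(4x); u_t(x,0) = w_t(x,0) - 2w(x,0) = 6sin(3x). The boundary conditions carry over: u(0,t) = u(π,t) = 0.
Solve for u:
  Using separation of variables u = X(x)T(t):
  Eigenfunctions: sin(nx), n = 1, 2, 3, ...
  General solution: u(x, t) = Σ [A_n cos(n t) + B_n sin(n t)] sin(nx)
  From u(x,0) = 2sin(4x): A_4=2. From u_t(x,0) = 6sin(3x), using u_t(x,0) = Σ ω_n B_n sin(nx) with ω_n = n: B_3 = 6/3 = 2.
Hence u(x,t) = 2sin(3t)sin(3x) + 2sin(4x)cos(4t).
Transform back: w(x,t) = exp(2t)u(x,t).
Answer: w(x, t) = 2exp(2t)sin(3t)sin(3x) + 2exp(2t)sin(4x)cos(4t)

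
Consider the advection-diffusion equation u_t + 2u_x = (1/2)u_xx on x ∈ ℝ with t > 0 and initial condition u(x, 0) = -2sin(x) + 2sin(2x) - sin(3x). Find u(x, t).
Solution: Change to a moving frame: let η = x - 2t, σ = t and write u(x,t) = w(η,σ).
By the chain rule u_t = w_σ - 2w_η, u_x = w_η, u_xx = w_ηη.
Then u_t + 2u_x = w_σ: the advection term cancels and the PDE becomes the heat equation w_σ = (1/2)w_ηη on η ∈ ℝ.
Initial data: w(η,0) = u(η,0) = -2sin(η) + 2sin(2η) - sin(3η).
On η ∈ ℝ each mode satisfies (sin(nη))″ = -n² sin(nη), so exp(-n²σ/2) sin(nη) solves the heat equation; by superposition w(η,σ) = Σ c_n exp(-n²σ/2) sin(nη).
Reading off the coefficients: c_1=-2, c_2=2, c_3=-1, so w(η,σ) = 2exp(-2σ)sin(2η) - 2exp(-σ/2)sin(η) - exp(-9σ/2)sin(3η).
Substituting back η = x - 2t, σ = t: u(x,t) = w(x - 2t, t).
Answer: u(x, t) = -2exp(-2t)sin(4t - 2x) + 2exp(-t/2)sin(2t - x) + exp(-9t/2)sin(6t - 3x)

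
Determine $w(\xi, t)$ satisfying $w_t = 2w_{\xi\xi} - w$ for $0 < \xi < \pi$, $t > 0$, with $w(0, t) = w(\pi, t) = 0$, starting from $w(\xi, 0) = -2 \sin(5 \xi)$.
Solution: Substitute $w = e^{-t}u$, i.e. $u = e^{t}w$.
By the product rule, $w_t = e^{-t}(u_t - u)$, $w_{\xi\xi} = e^{-t}u_{\xi\xi}$.
Substituting into the PDE and dividing by $e^{-t}$: $u_t - u = 2u_{\xi\xi} - u$.
The lower-order terms cancel, leaving the standard heat equation $u_t = 2u_{\xi\xi}$.
Initial data for $u$: $u(\xi,0) = w(\xi,0) = -2 \sin(5 \xi)$. The boundary conditions carry over: $u(0,t) = u(\pi,t) = 0$.
Solve for $u$:
  Using separation of variables $u = X(\xi)T(t)$:
  Eigenfunctions: $\sin(n\xi)$, $n = 1, 2, 3, \ldots$
  General solution: $u(\xi, t) = \sum c_n \sin(n\xi) e^{-2n^2 t}$
  Matching $u(\xi,0) = -2 \sin(5 \xi)$ term by term: $c_5=-2$.
Hence $u(\xi,t) = -2 e^{-50 t} \sin(5 \xi)$.
Transform back: $w(\xi,t) = e^{-t}u(\xi,t)$.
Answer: $w(\xi, t) = -2 e^{-51 t} \sin(5 \xi)$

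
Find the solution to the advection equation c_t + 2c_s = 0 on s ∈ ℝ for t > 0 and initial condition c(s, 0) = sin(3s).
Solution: By method of characteristics (waves move right with speed 2):
Along characteristics s - 2t = const, c is constant, so c(s,t) = f(s - 2t) with f = c(·, 0).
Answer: c(s, t) = sin(3s - 6t)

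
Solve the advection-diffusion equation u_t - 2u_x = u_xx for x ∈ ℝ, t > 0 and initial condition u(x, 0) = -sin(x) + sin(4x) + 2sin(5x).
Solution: Moving frame: η = x + 2t, σ = t, u = w(η,σ), so u_t = w_σ + 2w_η and u_xx = w_ηη.
Hence u_t - 2u_x = w_σ and the PDE becomes the heat equation w_σ = w_ηη on η ∈ ℝ.
Initial data: w(η,0) = u(η,0) = -sin(η) + sin(4η) + 2sin(5η). Each mode sin(nη) decays as exp(-n²σ) on ℝ, so w(η,σ) = Σ c_n exp(-n²σ) sin(nη) with c_1=-1, c_4=1, c_5=2: w(η,σ) = -exp(-σ)sin(η) + exp(-16σ)sin(4η) + 2exp(-25σ)sin(5η).
Substituting back: u(x,t) = w(x + 2t, t).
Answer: u(x, t) = -exp(-t)sin(2t + x) + exp(-16t)sin(8t + 4x) + 2exp(-25t)sin(10t + 5x)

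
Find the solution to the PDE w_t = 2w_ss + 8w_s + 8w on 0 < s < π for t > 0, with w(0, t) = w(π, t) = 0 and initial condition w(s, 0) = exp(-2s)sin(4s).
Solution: Substitute w = exp(-2s)u.
Then w_s = exp(-2s)(u_s - 2u), w_ss = exp(-2s)(u_ss - 4u_s + 4u), w_t = exp(-2s)u_t; substituting and dividing by exp(-2s), the lower-order terms cancel: u_t = 2u_ss (standard heat equation).
Data for u: u(s,0) = exp(2s)w(s,0) = sin(4s). The boundary conditions carry over: u(0,t) = u(π,t) = 0.
Separating variables: u = Σ c_n exp(-2n²t) sin(ns). From u(s,0) = sin(4s): c_4=1.
So u(s,t) = exp(-32t)sin(4s), and w(s,t) = exp(-2s)u(s,t).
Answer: w(s, t) = exp(-2s)exp(-32t)sin(4s)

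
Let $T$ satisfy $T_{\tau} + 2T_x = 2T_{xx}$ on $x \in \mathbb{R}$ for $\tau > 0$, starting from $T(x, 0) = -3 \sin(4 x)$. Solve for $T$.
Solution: Change to a moving frame: let $\eta = x - 2\tau$, $\sigma = \tau$ and write $T(x,\tau) = u(\eta,\sigma)$.
By the chain rule $T_{\tau} = u_{\sigma} - 2u_{\eta}$, $T_x = u_{\eta}$, $T_{xx} = u_{\eta\eta}$.
Then $T_{\tau} + 2T_x = u_{\sigma}$: the advection term cancels and the PDE becomes the heat equation $u_{\sigma} = 2u_{\eta\eta}$ on $\eta \in \mathbb{R}$.
Initial data: $u(\eta,0) = T(\eta,0) = -3 \sin(4 \eta)$.
On $\eta \in \mathbb{R}$ each mode satisfies $(\sin(n\eta))'' = -n^2 \sin(n\eta)$, so $e^{-2n^2\sigma} \sin(n\eta)$ solves the heat equation; by superposition $u(\eta,\sigma) = \sum c_n e^{-2n^2\sigma} \sin(n\eta)$.
Reading off the coefficients: $c_4=-3$, so $u(\eta,\sigma) = -3 e^{-32 \sigma} \sin(4 \eta)$.
Substituting back $\eta = x - 2\tau$, $\sigma = \tau$: $T(x,\tau) = u(x - 2\tau, \tau)$.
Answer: $T(x, \tau) = 3 e^{-32 \tau} \sin(8 \tau - 4 x)$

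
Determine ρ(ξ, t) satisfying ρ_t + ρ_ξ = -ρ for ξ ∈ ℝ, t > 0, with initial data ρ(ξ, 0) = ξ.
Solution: Substitute ρ = exp(-t)u, i.e. u = exp(t)ρ.
By the product rule, ρ_t = exp(-t)(u_t - u), ρ_ξ = exp(-t)u_ξ.
Substituting into the PDE and dividing by exp(-t): u_t - u + u_ξ = -u.
The lower-order terms cancel, leaving the standard advection equation u_t + u_ξ = 0.
Initial data for u: u(ξ,0) = ρ(ξ,0) = ξ.
Solve for u:
  By method of characteristics (waves move right with speed 1):
  Along characteristics ξ - t = const, u is constant, so u(ξ,t) = f(ξ - t) with f = u(·, 0).
Hence u(ξ,t) = -t + ξ.
Transform back: ρ(ξ,t) = exp(-t)u(ξ,t).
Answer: ρ(ξ, t) = -texp(-t) + ξexp(-t)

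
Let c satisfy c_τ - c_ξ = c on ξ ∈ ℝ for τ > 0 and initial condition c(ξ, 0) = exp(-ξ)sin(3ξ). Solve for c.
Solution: Substitute c = exp(-ξ)u, i.e. u = exp(ξ)c.
By the product rule, c_ξ = exp(-ξ)(u_ξ - u), c_τ = exp(-ξ)u_τ.
Substituting into the PDE and dividing by exp(-ξ): u_τ - (u_ξ - u) = u.
The lower-order terms cancel, leaving the standard advection equation u_τ - u_ξ = 0.
Initial data for u: u(ξ,0) = exp(ξ)c(ξ,0) = sin(3ξ).
Solve for u:
  By method of characteristics (waves move left with speed 1):
  Along characteristics ξ + τ = const, u is constant, so u(ξ,τ) = f(ξ + τ) with f = u(·, 0).
Hence u(ξ,τ) = sin(3ξ + 3τ).
Transform back: c(ξ,τ) = exp(-ξ)u(ξ,τ).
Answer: c(ξ, τ) = exp(-ξ)sin(3ξ + 3τ)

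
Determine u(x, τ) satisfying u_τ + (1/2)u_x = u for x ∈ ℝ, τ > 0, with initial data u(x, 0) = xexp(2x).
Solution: Substitute u = exp(2x)w, i.e. w = exp(-2x)u.
By the product rule, u_x = exp(2x)(w_x + 2w), u_τ = exp(2x)w_τ.
Substituting into the PDE and dividing by exp(2x): w_τ + (1/2)(w_x + 2w) = w.
The lower-order terms cancel, leaving the standard advection equation w_τ + (1/2)w_x = 0.
Initial data for w: w(x,0) = exp(-2x)u(x,0) = x.
Solve for w:
  By method of characteristics (waves move right with speed 1/2):
  Along characteristics x - (1/2)τ = const, w is constant, so w(x,τ) = f(x - (1/2)τ) with f = w(·, 0).
Hence w(x,τ) = x - (1/2)τ.
Transform back: u(x,τ) = exp(2x)w(x,τ).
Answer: u(x, τ) = xexp(2x) - (1/2)τexp(2x)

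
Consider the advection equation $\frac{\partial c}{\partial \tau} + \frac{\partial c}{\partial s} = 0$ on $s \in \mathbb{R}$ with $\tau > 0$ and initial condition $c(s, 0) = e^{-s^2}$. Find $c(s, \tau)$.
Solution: By method of characteristics (waves move right with speed 1):
Along characteristics $s - \tau =$ const, $c$ is constant, so $c(s,\tau) = f(s - \tau)$ with $f = c( \cdot , 0)$.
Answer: $c(s, \tau) = e^{-(-\tau + s)^2}$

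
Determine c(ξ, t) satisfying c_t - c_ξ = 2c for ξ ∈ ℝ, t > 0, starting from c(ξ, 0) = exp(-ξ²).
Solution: Substitute c = exp(2t)u.
Then c_t = exp(2t)(u_t + 2u), c_ξ = exp(2t)u_ξ; substituting and dividing by exp(2t), the lower-order terms cancel: u_t - u_ξ = 0 (standard advection equation).
Data for u: u(ξ,0) = c(ξ,0) = exp(-ξ²).
By characteristics (dξ/dt = -1), u(ξ,t) = f(ξ + t) with f = u(·, 0).
So u(ξ,t) = exp(-(t + ξ)²), and c(ξ,t) = exp(2t)u(ξ,t).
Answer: c(ξ, t) = exp(2t)exp(-(t + ξ)²)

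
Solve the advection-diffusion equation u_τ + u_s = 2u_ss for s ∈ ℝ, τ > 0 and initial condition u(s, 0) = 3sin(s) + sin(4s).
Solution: Change to a moving frame: let η = s - τ, σ = τ and write u(s,τ) = w(η,σ).
By the chain rule u_τ = w_σ - w_η, u_s = w_η, u_ss = w_ηη.
Then u_τ + u_s = w_σ: the advection term cancels and the PDE becomes the heat equation w_σ = 2w_ηη on η ∈ ℝ.
Initial data: w(η,0) = u(η,0) = 3sin(η) + sin(4η).
On η ∈ ℝ each mode satisfies (sin(nη))″ = -n² sin(nη), so exp(-2n²σ) sin(nη) solves the heat equation; by superposition w(η,σ) = Σ c_n exp(-2n²σ) sin(nη).
Reading off the coefficients: c_1=3, c_4=1, so w(η,σ) = 3exp(-2σ)sin(η) + exp(-32σ)sin(4η).
Substituting back η = s - τ, σ = τ: u(s,τ) = w(s - τ, τ).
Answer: u(s, τ) = 3exp(-2τ)sin(s - τ) + exp(-32τ)sin(4s - 4τ)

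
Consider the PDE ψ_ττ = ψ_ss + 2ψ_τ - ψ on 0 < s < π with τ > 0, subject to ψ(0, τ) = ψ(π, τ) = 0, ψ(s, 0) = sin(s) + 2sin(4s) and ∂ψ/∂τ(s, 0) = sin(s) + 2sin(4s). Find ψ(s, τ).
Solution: Substitute ψ = exp(τ)u.
Then ψ_τ = exp(τ)(u_τ + u), ψ_ττ = exp(τ)(u_ττ + 2u_τ + u), ψ_ss = exp(τ)u_ss; substituting and dividing by exp(τ), the lower-order terms cancel: u_ττ = u_ss (standard wave equation).
Data for u: u(s,0) = ψ(s,0) = sin(s) + 2sin(4s); u_τ(s,0) = ψ_τ(s,0) - ψ(s,0) = 0. The boundary conditions carry over: u(0,τ) = u(π,τ) = 0.
Separating variables: u = Σ [A_n cos(ω_n τ) + B_n sin(ω_n τ)] sin(ns), ω_n = n. From ICs: A_1=1, A_4=2.
So u(s,τ) = sin(s)cos(τ) + 2sin(4s)cos(4τ), and ψ(s,τ) = exp(τ)u(s,τ).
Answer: ψ(s, τ) = exp(τ)sin(s)cos(τ) + 2exp(τ)sin(4s)cos(4τ)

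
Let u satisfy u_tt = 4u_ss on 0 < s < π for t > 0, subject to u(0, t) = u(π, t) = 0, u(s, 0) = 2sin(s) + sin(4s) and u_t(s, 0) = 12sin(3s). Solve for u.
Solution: Using separation of variables u = X(s)T(t):
Eigenfunctions: sin(ns), n = 1, 2, 3, ...
General solution: u(s, t) = Σ [A_n cos(2n t) + B_n sin(2n t)] sin(ns)
From u(s,0) = 2sin(s) + sin(4s): A_1=2, A_4=1. From u_t(s,0) = 12sin(3s), using u_t(s,0) = Σ ω_n B_n sin(ns) with ω_n = 2n: B_3 = 12/6 = 2.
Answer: u(s, t) = 2sin(s)cos(2t) + 2sin(3s)sin(6t) + sin(4s)cos(8t)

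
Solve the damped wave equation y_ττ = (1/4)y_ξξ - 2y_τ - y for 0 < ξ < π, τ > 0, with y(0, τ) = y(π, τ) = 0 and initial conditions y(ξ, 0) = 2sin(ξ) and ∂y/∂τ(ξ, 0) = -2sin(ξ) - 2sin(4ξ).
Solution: Substitute y = exp(-τ)u.
Then y_τ = exp(-τ)(u_τ - u), y_ττ = exp(-τ)(u_ττ - 2u_τ + u), y_ξξ = exp(-τ)u_ξξ; substituting and dividing by exp(-τ), the lower-order terms cancel: u_ττ = (1/4)u_ξξ (standard wave equation).
Data for u: u(ξ,0) = y(ξ,0) = 2sin(ξ); u_τ(ξ,0) = y_τ(ξ,0) + y(ξ,0) = -2sin(4ξ). The boundary conditions carry over: u(0,τ) = u(π,τ) = 0.
Separating variables: u = Σ [A_n cos(ω_n τ) + B_n sin(ω_n τ)] sin(nξ), ω_n = n/2. From ICs (B_n = velocity coefficient / ω_n): A_1=2, B_4=-1.
So u(ξ,τ) = 2sin(ξ)cos(τ/2) - sin(4ξ)sin(2τ), and y(ξ,τ) = exp(-τ)u(ξ,τ).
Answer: y(ξ, τ) = 2exp(-τ)sin(ξ)cos(τ/2) - exp(-τ)sin(4ξ)sin(2τ)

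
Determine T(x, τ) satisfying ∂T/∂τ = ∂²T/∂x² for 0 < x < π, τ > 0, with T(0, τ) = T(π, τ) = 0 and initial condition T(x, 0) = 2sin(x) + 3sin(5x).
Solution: Using separation of variables T = X(x)G(τ):
Eigenfunctions: sin(nx), n = 1, 2, 3, ...
General solution: T(x, τ) = Σ c_n sin(nx) exp(-n² τ)
Matching T(x,0) = 2sin(x) + 3sin(5x) term by term: c_1=2, c_5=3.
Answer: T(x, τ) = 2exp(-τ)sin(x) + 3exp(-25τ)sin(5x)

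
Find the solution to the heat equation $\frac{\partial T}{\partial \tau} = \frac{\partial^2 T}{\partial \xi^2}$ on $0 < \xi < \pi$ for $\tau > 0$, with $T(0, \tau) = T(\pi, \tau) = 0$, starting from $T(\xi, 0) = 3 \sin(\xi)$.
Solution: Separating variables: $T = \sum c_n e^{-n^2\tau} \sin(n\xi)$. From $T(\xi,0) = 3 \sin(\xi)$: $c_1=3$.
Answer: $T(\xi, \tau) = 3 e^{-\tau} \sin(\xi)$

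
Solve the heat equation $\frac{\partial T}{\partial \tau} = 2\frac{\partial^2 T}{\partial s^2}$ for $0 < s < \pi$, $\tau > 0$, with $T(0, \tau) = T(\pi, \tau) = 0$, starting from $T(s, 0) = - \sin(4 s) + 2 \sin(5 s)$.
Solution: Using separation of variables $T = X(s)G(\tau)$:
Eigenfunctions: $\sin(ns)$, $n = 1, 2, 3, \ldots$
General solution: $T(s, \tau) = \sum c_n \sin(ns) e^{-2n^2 \tau}$
Matching $T(s,0) = - \sin(4 s) + 2 \sin(5 s)$ term by term: $c_4=-1, c_5=2$.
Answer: $T(s, \tau) = - e^{-32 \tau} \sin(4 s) + 2 e^{-50 \tau} \sin(5 s)$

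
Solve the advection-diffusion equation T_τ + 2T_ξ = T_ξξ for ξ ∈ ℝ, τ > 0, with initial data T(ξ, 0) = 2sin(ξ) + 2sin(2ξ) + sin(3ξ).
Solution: Change to a moving frame: let η = ξ - 2τ, σ = τ and write T(ξ,τ) = u(η,σ).
By the chain rule T_τ = u_σ - 2u_η, T_ξ = u_η, T_ξξ = u_ηη.
Then T_τ + 2T_ξ = u_σ: the advection term cancels and the PDE becomes the heat equation u_σ = u_ηη on η ∈ ℝ.
Initial data: u(η,0) = T(η,0) = 2sin(η) + 2sin(2η) + sin(3η).
On η ∈ ℝ each mode satisfies (sin(nη))″ = -n² sin(nη), so exp(-n²σ) sin(nη) solves the heat equation; by superposition u(η,σ) = Σ c_n exp(-n²σ) sin(nη).
Reading off the coefficients: c_1=2, c_2=2, c_3=1, so u(η,σ) = 2exp(-σ)sin(η) + 2exp(-4σ)sin(2η) + exp(-9σ)sin(3η).
Substituting back η = ξ - 2τ, σ = τ: T(ξ,τ) = u(ξ - 2τ, τ).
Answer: T(ξ, τ) = 2exp(-τ)sin(ξ - 2τ) + 2exp(-4τ)sin(2ξ - 4τ) + exp(-9τ)sin(3ξ - 6τ)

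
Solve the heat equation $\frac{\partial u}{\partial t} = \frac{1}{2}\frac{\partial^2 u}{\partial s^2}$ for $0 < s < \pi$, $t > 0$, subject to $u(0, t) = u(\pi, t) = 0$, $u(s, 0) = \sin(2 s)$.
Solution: Using separation of variables $u = X(s)T(t)$:
Eigenfunctions: $\sin(ns)$, $n = 1, 2, 3, \ldots$
General solution: $u(s, t) = \sum c_n \sin(ns) e^{-n^2 t/2}$
Matching $u(s,0) = \sin(2 s)$ term by term: $c_2=1$.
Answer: $u(s, t) = e^{-2 t} \sin(2 s)$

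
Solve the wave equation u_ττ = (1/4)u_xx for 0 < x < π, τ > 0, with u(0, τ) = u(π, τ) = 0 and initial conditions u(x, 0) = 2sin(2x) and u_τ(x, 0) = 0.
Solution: Using separation of variables u = X(x)T(τ):
Eigenfunctions: sin(nx), n = 1, 2, 3, ...
General solution: u(x, τ) = Σ [A_n cos(n τ/2) + B_n sin(n τ/2)] sin(nx)
From u(x,0) = 2sin(2x): A_2=2. From u_τ(x,0) = 0: all B_n = 0.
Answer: u(x, τ) = 2sin(2x)cos(τ)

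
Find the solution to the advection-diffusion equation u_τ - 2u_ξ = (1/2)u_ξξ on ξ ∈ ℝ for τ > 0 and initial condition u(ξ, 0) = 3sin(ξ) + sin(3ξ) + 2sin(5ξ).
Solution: Moving frame: η = ξ + 2τ, σ = τ, u = w(η,σ), so u_τ = w_σ + 2w_η and u_ξξ = w_ηη.
Hence u_τ - 2u_ξ = w_σ and the PDE becomes the heat equation w_σ = (1/2)w_ηη on η ∈ ℝ.
Initial data: w(η,0) = u(η,0) = 3sin(η) + sin(3η) + 2sin(5η). Each mode sin(nη) decays as exp(-n²σ/2) on ℝ, so w(η,σ) = Σ c_n exp(-n²σ/2) sin(nη) with c_1=3, c_3=1, c_5=2: w(η,σ) = 3exp(-σ/2)sin(η) + exp(-9σ/2)sin(3η) + 2exp(-25σ/2)sin(5η).
Substituting back: u(ξ,τ) = w(ξ + 2τ, τ).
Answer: u(ξ, τ) = 3exp(-τ/2)sin(ξ + 2τ) + exp(-9τ/2)sin(3ξ + 6τ) + 2exp(-25τ/2)sin(5ξ + 10τ)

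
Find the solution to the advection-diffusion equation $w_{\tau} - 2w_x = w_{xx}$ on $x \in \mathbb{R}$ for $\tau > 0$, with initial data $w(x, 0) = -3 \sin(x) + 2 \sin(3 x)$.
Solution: Change to a moving frame: let $\eta = x + 2\tau$, $\sigma = \tau$ and write $w(x,\tau) = u(\eta,\sigma)$.
By the chain rule $w_{\tau} = u_{\sigma} + 2u_{\eta}$, $w_x = u_{\eta}$, $w_{xx} = u_{\eta\eta}$.
Then $w_{\tau} - 2w_x = u_{\sigma}$: the advection term cancels and the PDE becomes the heat equation $u_{\sigma} = u_{\eta\eta}$ on $\eta \in \mathbb{R}$.
Initial data: $u(\eta,0) = w(\eta,0) = -3 \sin(\eta) + 2 \sin(3 \eta)$.
On $\eta \in \mathbb{R}$ each mode satisfies $(\sin(n\eta))'' = -n^2 \sin(n\eta)$, so $e^{-n^2\sigma} \sin(n\eta)$ solves the heat equation; by superposition $u(\eta,\sigma) = \sum c_n e^{-n^2\sigma} \sin(n\eta)$.
Reading off the coefficients: $c_1=-3, c_3=2$, so $u(\eta,\sigma) = -3 e^{-\sigma} \sin(\eta) + 2 e^{-9 \sigma} \sin(3 \eta)$.
Substituting back $\eta = x + 2\tau$, $\sigma = \tau$: $w(x,\tau) = u(x + 2\tau, \tau)$.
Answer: $w(x, \tau) = -3 e^{-\tau} \sin(2 \tau + x) + 2 e^{-9 \tau} \sin(6 \tau + 3 x)$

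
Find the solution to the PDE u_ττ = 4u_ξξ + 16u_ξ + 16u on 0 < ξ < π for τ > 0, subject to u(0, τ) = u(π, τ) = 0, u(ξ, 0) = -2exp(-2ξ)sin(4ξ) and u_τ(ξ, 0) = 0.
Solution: Substitute u = exp(-2ξ)w.
Then u_ξ = exp(-2ξ)(w_ξ - 2w), u_ξξ = exp(-2ξ)(w_ξξ - 4w_ξ + 4w), u_ττ = exp(-2ξ)w_ττ; substituting and dividing by exp(-2ξ), the lower-order terms cancel: w_ττ = 4w_ξξ (standard wave equation).
Data for w: w(ξ,0) = exp(2ξ)u(ξ,0) = -2sin(4ξ); w_τ(ξ,0) = exp(2ξ)u_τ(ξ,0) = 0. The boundary conditions carry over: w(0,τ) = w(π,τ) = 0.
Separating variables: w = Σ [A_n cos(ω_n τ) + B_n sin(ω_n τ)] sin(nξ), ω_n = 2n. From ICs: A_4=-2.
So w(ξ,τ) = -2sin(4ξ)cos(8τ), and u(ξ,τ) = exp(-2ξ)w(ξ,τ).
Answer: u(ξ, τ) = -2exp(-2ξ)sin(4ξ)cos(8τ)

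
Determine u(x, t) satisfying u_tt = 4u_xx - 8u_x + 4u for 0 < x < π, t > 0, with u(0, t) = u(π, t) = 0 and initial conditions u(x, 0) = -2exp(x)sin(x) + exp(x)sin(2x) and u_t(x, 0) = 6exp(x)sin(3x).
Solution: Substitute u = exp(x)w.
Then u_x = exp(x)(w_x + w), u_xx = exp(x)(w_xx + 2w_x + w), u_tt = exp(x)w_tt; substituting and dividing by exp(x), the lower-order terms cancel: w_tt = 4w_xx (standard wave equation).
Data for w: w(x,0) = exp(-x)u(x,0) = -2sin(x) + sin(2x); w_t(x,0) = exp(-x)u_t(x,0) = 6sin(3x). The boundary conditions carry over: w(0,t) = w(π,t) = 0.
Separating variables: w = Σ [A_n cos(ω_n t) + B_n sin(ω_n t)] sin(nx), ω_n = 2n. From ICs (B_n = velocity coefficient / ω_n): A_1=-2, A_2=1, B_3=1.
So w(x,t) = sin(6t)sin(3x) - 2sin(x)cos(2t) + sin(2x)cos(4t), and u(x,t) = exp(x)w(x,t).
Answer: u(x, t) = exp(x)sin(6t)sin(3x) - 2exp(x)sin(x)cos(2t) + exp(x)sin(2x)cos(4t)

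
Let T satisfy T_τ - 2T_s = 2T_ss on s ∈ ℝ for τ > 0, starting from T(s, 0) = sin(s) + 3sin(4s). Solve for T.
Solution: Change to a moving frame: let η = s + 2τ, σ = τ and write T(s,τ) = u(η,σ).
By the chain rule T_τ = u_σ + 2u_η, T_s = u_η, T_ss = u_ηη.
Then T_τ - 2T_s = u_σ: the advection term cancels and the PDE becomes the heat equation u_σ = 2u_ηη on η ∈ ℝ.
Initial data: u(η,0) = T(η,0) = sin(η) + 3sin(4η).
On η ∈ ℝ each mode satisfies (sin(nη))″ = -n² sin(nη), so exp(-2n²σ) sin(nη) solves the heat equation; by superposition u(η,σ) = Σ c_n exp(-2n²σ) sin(nη).
Reading off the coefficients: c_1=1, c_4=3, so u(η,σ) = exp(-2σ)sin(η) + 3exp(-32σ)sin(4η).
Substituting back η = s + 2τ, σ = τ: T(s,τ) = u(s + 2τ, τ).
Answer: T(s, τ) = exp(-2τ)sin(s + 2τ) + 3exp(-32τ)sin(4s + 8τ)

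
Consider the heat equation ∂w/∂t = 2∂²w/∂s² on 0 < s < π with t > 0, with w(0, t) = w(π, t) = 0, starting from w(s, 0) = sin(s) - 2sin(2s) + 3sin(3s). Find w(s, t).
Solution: Separating variables: w = Σ c_n exp(-2n²t) sin(ns). From w(s,0) = sin(s) - 2sin(2s) + 3sin(3s): c_1=1, c_2=-2, c_3=3.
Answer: w(s, t) = exp(-2t)sin(s) - 2exp(-8t)sin(2s) + 3exp(-18t)sin(3s)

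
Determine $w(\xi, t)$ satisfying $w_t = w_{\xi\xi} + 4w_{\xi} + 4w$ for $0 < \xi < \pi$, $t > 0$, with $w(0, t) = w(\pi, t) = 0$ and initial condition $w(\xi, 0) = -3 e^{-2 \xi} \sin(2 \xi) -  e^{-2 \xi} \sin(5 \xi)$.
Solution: Substitute $w = e^{-2\xi}u$.
Then $w_{\xi} = e^{-2\xi}(u_{\xi} - 2u)$, $w_{\xi\xi} = e^{-2\xi}(u_{\xi\xi} - 4u_{\xi} + 4u)$, $w_t = e^{-2\xi}u_t$; substituting and dividing by $e^{-2\xi}$, the lower-order terms cancel: $u_t = u_{\xi\xi}$ (standard heat equation).
Data for $u$: $u(\xi,0) = e^{2\xi}w(\xi,0) = -3 \sin(2 \xi) - \sin(5 \xi)$. The boundary conditions carry over: $u(0,t) = u(\pi,t) = 0$.
Separating variables: $u = \sum c_n e^{-n^2t} \sin(n\xi)$. From $u(\xi,0) = -3 \sin(2 \xi) - \sin(5 \xi)$: $c_2=-3, c_5=-1$.
So $u(\xi,t) = -3 e^{-4 t} \sin(2 \xi) - e^{-25 t} \sin(5 \xi)$, and $w(\xi,t) = e^{-2\xi}u(\xi,t)$.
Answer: $w(\xi, t) = -3 e^{-2 \xi} e^{-4 t} \sin(2 \xi) -  e^{-2 \xi} e^{-25 t} \sin(5 \xi)$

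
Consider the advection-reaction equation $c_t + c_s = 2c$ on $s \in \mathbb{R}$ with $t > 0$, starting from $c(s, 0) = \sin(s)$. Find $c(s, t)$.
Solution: Substitute $c = e^{2t}u$, i.e. $u = e^{-2t}c$.
By the product rule, $c_t = e^{2t}(u_t + 2u)$, $c_s = e^{2t}u_s$.
Substituting into the PDE and dividing by $e^{2t}$: $u_t + 2u + u_s = 2u$.
The lower-order terms cancel, leaving the standard advection equation $u_t + u_s = 0$.
Initial data for $u$: $u(s,0) = c(s,0) = \sin(s)$.
Solve for $u$:
  By method of characteristics (waves move right with speed 1):
  Along characteristics $s - t =$ const, $u$ is constant, so $u(s,t) = f(s - t)$ with $f = u( \cdot , 0)$.
Hence $u(s,t) = \sin(s - t)$.
Transform back: $c(s,t) = e^{2t}u(s,t)$.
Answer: $c(s, t) = e^{2 t} \sin(s - t)$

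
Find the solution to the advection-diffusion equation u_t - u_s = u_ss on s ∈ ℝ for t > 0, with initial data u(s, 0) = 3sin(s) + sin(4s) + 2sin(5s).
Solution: Change to a moving frame: let η = s + t, σ = t and write u(s,t) = w(η,σ).
By the chain rule u_t = w_σ + w_η, u_s = w_η, u_ss = w_ηη.
Then u_t - u_s = w_σ: the advection term cancels and the PDE becomes the heat equation w_σ = w_ηη on η ∈ ℝ.
Initial data: w(η,0) = u(η,0) = 3sin(η) + sin(4η) + 2sin(5η).
On η ∈ ℝ each mode satisfies (sin(nη))″ = -n² sin(nη), so exp(-n²σ) sin(nη) solves the heat equation; by superposition w(η,σ) = Σ c_n exp(-n²σ) sin(nη).
Reading off the coefficients: c_1=3, c_4=1, c_5=2, so w(η,σ) = 3exp(-σ)sin(η) + exp(-16σ)sin(4η) + 2exp(-25σ)sin(5η).
Substituting back η = s + t, σ = t: u(s,t) = w(s + t, t).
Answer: u(s, t) = 3exp(-t)sin(s + t) + exp(-16t)sin(4s + 4t) + 2exp(-25t)sin(5s + 5t)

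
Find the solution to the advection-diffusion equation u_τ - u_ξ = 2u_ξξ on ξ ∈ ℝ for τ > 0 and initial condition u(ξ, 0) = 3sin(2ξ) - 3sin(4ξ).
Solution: Moving frame: η = ξ + τ, σ = τ, u = w(η,σ), so u_τ = w_σ + w_η and u_ξξ = w_ηη.
Hence u_τ - u_ξ = w_σ and the PDE becomes the heat equation w_σ = 2w_ηη on η ∈ ℝ.
Initial data: w(η,0) = u(η,0) = 3sin(2η) - 3sin(4η). Each mode sin(nη) decays as exp(-2n²σ) on ℝ, so w(η,σ) = Σ c_n exp(-2n²σ) sin(nη) with c_2=3, c_4=-3: w(η,σ) = 3exp(-8σ)sin(2η) - 3exp(-32σ)sin(4η).
Substituting back: u(ξ,τ) = w(ξ + τ, τ).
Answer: u(ξ, τ) = 3exp(-8τ)sin(2ξ + 2τ) - 3exp(-32τ)sin(4ξ + 4τ)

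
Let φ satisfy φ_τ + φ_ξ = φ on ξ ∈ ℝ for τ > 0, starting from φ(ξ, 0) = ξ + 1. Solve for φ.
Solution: Substitute φ = exp(τ)u, i.e. u = exp(-τ)φ.
By the product rule, φ_τ = exp(τ)(u_τ + u), φ_ξ = exp(τ)u_ξ.
Substituting into the PDE and dividing by exp(τ): u_τ + u + u_ξ = u.
The lower-order terms cancel, leaving the standard advection equation u_τ + u_ξ = 0.
Initial data for u: u(ξ,0) = φ(ξ,0) = ξ + 1.
Solve for u:
  By method of characteristics (waves move right with speed 1):
  Along characteristics ξ - τ = const, u is constant, so u(ξ,τ) = f(ξ - τ) with f = u(·, 0).
Hence u(ξ,τ) = ξ - τ + 1.
Transform back: φ(ξ,τ) = exp(τ)u(ξ,τ).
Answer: φ(ξ, τ) = ξexp(τ) - τexp(τ) + exp(τ)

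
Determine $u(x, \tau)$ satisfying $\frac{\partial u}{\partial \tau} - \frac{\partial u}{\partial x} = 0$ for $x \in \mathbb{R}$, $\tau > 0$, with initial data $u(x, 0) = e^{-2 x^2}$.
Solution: By method of characteristics (waves move left with speed 1):
Along characteristics $x + \tau =$ const, $u$ is constant, so $u(x,\tau) = f(x + \tau)$ with $f = u( \cdot , 0)$.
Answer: $u(x, \tau) = e^{-2 (\tau + x)^2}$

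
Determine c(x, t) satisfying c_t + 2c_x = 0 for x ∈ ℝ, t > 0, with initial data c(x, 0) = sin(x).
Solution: By characteristics (dx/dt = 2), c(x,t) = f(x - 2t) with f = c(·, 0).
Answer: c(x, t) = -sin(2t - x)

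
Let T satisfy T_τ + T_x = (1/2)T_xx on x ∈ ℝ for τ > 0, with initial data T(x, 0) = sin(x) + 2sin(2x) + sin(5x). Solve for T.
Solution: Moving frame: η = x - τ, σ = τ, T = u(η,σ), so T_τ = u_σ - u_η and T_xx = u_ηη.
Hence T_τ + T_x = u_σ and the PDE becomes the heat equation u_σ = (1/2)u_ηη on η ∈ ℝ.
Initial data: u(η,0) = T(η,0) = sin(η) + 2sin(2η) + sin(5η). Each mode sin(nη) decays as exp(-n²σ/2) on ℝ, so u(η,σ) = Σ c_n exp(-n²σ/2) sin(nη) with c_1=1, c_2=2, c_5=1: u(η,σ) = 2exp(-2σ)sin(2η) + exp(-σ/2)sin(η) + exp(-25σ/2)sin(5η).
Substituting back: T(x,τ) = u(x - τ, τ).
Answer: T(x, τ) = 2exp(-2τ)sin(2x - 2τ) + exp(-τ/2)sin(x - τ) + exp(-25τ/2)sin(5x - 5τ)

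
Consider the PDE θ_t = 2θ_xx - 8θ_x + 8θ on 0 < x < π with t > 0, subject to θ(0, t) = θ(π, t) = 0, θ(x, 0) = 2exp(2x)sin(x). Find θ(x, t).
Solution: Substitute θ = exp(2x)u.
Then θ_x = exp(2x)(u_x + 2u), θ_xx = exp(2x)(u_xx + 4u_x + 4u), θ_t = exp(2x)u_t; substituting and dividing by exp(2x), the lower-order terms cancel: u_t = 2u_xx (standard heat equation).
Data for u: u(x,0) = exp(-2x)θ(x,0) = 2sin(x). The boundary conditions carry over: u(0,t) = u(π,t) = 0.
Separating variables: u = Σ c_n exp(-2n²t) sin(nx). From u(x,0) = 2sin(x): c_1=2.
So u(x,t) = 2exp(-2t)sin(x), and θ(x,t) = exp(2x)u(x,t).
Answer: θ(x, t) = 2exp(-2t)exp(2x)sin(x)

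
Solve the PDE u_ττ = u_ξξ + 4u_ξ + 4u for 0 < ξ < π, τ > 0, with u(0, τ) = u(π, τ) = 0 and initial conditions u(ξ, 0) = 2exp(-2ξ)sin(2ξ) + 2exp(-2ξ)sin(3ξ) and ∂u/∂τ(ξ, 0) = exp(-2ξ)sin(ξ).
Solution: Substitute u = exp(-2ξ)w, i.e. w = exp(2ξ)u.
By the product rule, u_ξ = exp(-2ξ)(w_ξ - 2w), u_ξξ = exp(-2ξ)(w_ξξ - 4w_ξ + 4w), u_ττ = exp(-2ξ)w_ττ.
Substituting into the PDE and dividing by exp(-2ξ): w_ττ = (w_ξξ - 4w_ξ + 4w) + 4(w_ξ - 2w) + 4w.
The lower-order terms cancel, leaving the standard wave equation w_ττ = w_ξξ.
Initial data for w: w(ξ,0) = exp(2ξ)u(ξ,0) = 2sin(2ξ) + 2sin(3ξ); w_τ(ξ,0) = exp(2ξ)u_τ(ξ,0) = sin(ξ). The boundary conditions carry over: w(0,τ) = w(π,τ) = 0.
Solve for w:
  Using separation of variables w = X(ξ)T(τ):
  Eigenfunctions: sin(nξ), n = 1, 2, 3, ...
  General solution: w(ξ, τ) = Σ [A_n cos(n τ) + B_n sin(n τ)] sin(nξ)
  From w(ξ,0) = 2sin(2ξ) + 2sin(3ξ): A_2=2, A_3=2. From w_τ(ξ,0) = sin(ξ), using w_τ(ξ,0) = Σ ω_n B_n sin(nξ) with ω_n = n: B_1 = 1/1 = 1.
Hence w(ξ,τ) = sin(ξ)sin(τ) + 2sin(2ξ)cos(2τ) + 2sin(3ξ)cos(3τ).
Transform back: u(ξ,τ) = exp(-2ξ)w(ξ,τ).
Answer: u(ξ, τ) = exp(-2ξ)sin(ξ)sin(τ) + 2exp(-2ξ)sin(2ξ)cos(2τ) + 2exp(-2ξ)sin(3ξ)cos(3τ)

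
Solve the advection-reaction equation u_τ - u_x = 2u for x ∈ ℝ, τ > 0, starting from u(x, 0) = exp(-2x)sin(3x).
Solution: Substitute u = exp(-2x)w.
Then u_x = exp(-2x)(w_x - 2w), u_τ = exp(-2x)w_τ; substituting and dividing by exp(-2x), the lower-order terms cancel: w_τ - w_x = 0 (standard advection equation).
Data for w: w(x,0) = exp(2x)u(x,0) = sin(3x).
By characteristics (dx/dτ = -1), w(x,τ) = f(x + τ) with f = w(·, 0).
So w(x,τ) = sin(3x + 3τ), and u(x,τ) = exp(-2x)w(x,τ).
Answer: u(x, τ) = exp(-2x)sin(3x + 3τ)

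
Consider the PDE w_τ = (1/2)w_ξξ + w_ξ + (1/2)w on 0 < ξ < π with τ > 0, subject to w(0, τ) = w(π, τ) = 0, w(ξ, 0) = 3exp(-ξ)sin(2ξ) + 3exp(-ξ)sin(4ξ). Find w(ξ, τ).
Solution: Substitute w = exp(-ξ)u, i.e. u = exp(ξ)w.
By the product rule, w_ξ = exp(-ξ)(u_ξ - u), w_ξξ = exp(-ξ)(u_ξξ - 2u_ξ + u), w_τ = exp(-ξ)u_τ.
Substituting into the PDE and dividing by exp(-ξ): u_τ = (1/2)(u_ξξ - 2u_ξ + u) + (u_ξ - u) + (1/2)u.
The lower-order terms cancel, leaving the standard heat equation u_τ = (1/2)u_ξξ.
Initial data for u: u(ξ,0) = exp(ξ)w(ξ,0) = 3sin(2ξ) + 3sin(4ξ). The boundary conditions carry over: u(0,τ) = u(π,τ) = 0.
Solve for u:
  Using separation of variables u = X(ξ)T(τ):
  Eigenfunctions: sin(nξ), n = 1, 2, 3, ...
  General solution: u(ξ, τ) = Σ c_n sin(nξ) exp(-n² τ/2)
  Matching u(ξ,0) = 3sin(2ξ) + 3sin(4ξ) term by term: c_2=3, c_4=3.
Hence u(ξ,τ) = 3exp(-2τ)sin(2ξ) + 3exp(-8τ)sin(4ξ).
Transform back: w(ξ,τ) = exp(-ξ)u(ξ,τ).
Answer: w(ξ, τ) = 3exp(-ξ)exp(-2τ)sin(2ξ) + 3exp(-ξ)exp(-8τ)sin(4ξ)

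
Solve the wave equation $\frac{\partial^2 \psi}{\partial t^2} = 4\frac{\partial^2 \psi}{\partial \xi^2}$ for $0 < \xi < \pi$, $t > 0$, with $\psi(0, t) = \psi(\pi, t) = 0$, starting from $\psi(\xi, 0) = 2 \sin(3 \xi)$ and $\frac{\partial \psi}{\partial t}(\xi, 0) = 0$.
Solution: Using separation of variables $\psi = X(\xi)T(t)$:
Eigenfunctions: $\sin(n\xi)$, $n = 1, 2, 3, \ldots$
General solution: $\psi(\xi, t) = \sum [A_n \cos(2n t) + B_n \sin(2n t)] \sin(n\xi)$
From $\psi(\xi,0) = 2 \sin(3 \xi)$: $A_3=2$. From $\psi_t(\xi,0) = 0$: all $B_n = 0$.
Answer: $\psi(\xi, t) = 2 \sin(3 \xi) \cos(6 t)$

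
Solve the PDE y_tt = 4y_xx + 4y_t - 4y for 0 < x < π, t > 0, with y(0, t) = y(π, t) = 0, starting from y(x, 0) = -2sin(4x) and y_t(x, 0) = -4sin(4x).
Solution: Substitute y = exp(2t)u, i.e. u = exp(-2t)y.
By the product rule, y_t = exp(2t)(u_t + 2u), y_tt = exp(2t)(u_tt + 4u_t + 4u), y_xx = exp(2t)u_xx.
Substituting into the PDE and dividing by exp(2t): u_tt + 4u_t + 4u = 4u_xx + 4(u_t + 2u) - 4u.
The lower-order terms cancel, leaving the standard wave equation u_tt = 4u_xx.
Initial data for u: u(x,0) = y(x,0) = -2sin(4x); u_t(x,0) = y_t(x,0) - 2y(x,0) = 0. The boundary conditions carry over: u(0,t) = u(π,t) = 0.
Solve for u:
  Using separation of variables u = X(x)T(t):
  Eigenfunctions: sin(nx), n = 1, 2, 3, ...
  General solution: u(x, t) = Σ [A_n cos(2n t) + B_n sin(2n t)] sin(nx)
  From u(x,0) = -2sin(4x): A_4=-2. From u_t(x,0) = 0: all B_n = 0.
Hence u(x,t) = -2sin(4x)cos(8t).
Transform back: y(x,t) = exp(2t)u(x,t).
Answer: y(x, t) = -2exp(2t)sin(4x)cos(8t)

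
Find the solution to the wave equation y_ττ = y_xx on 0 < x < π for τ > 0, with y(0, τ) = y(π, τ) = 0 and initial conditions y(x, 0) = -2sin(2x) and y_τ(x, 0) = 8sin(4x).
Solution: Separating variables: y = Σ [A_n cos(ω_n τ) + B_n sin(ω_n τ)] sin(nx), ω_n = n. From ICs (B_n = velocity coefficient / ω_n): A_2=-2, B_4=2.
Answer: y(x, τ) = -2sin(2x)cos(2τ) + 2sin(4x)sin(4τ)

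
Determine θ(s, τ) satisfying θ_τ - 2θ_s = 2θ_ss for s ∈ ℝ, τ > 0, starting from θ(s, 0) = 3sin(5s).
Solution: Moving frame: η = s + 2τ, σ = τ, θ = u(η,σ), so θ_τ = u_σ + 2u_η and θ_ss = u_ηη.
Hence θ_τ - 2θ_s = u_σ and the PDE becomes the heat equation u_σ = 2u_ηη on η ∈ ℝ.
Initial data: u(η,0) = θ(η,0) = 3sin(5η). Each mode sin(nη) decays as exp(-2n²σ) on ℝ, so u(η,σ) = Σ c_n exp(-2n²σ) sin(nη) with c_5=3: u(η,σ) = 3exp(-50σ)sin(5η).
Substituting back: θ(s,τ) = u(s + 2τ, τ).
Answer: θ(s, τ) = 3exp(-50τ)sin(5s + 10τ)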